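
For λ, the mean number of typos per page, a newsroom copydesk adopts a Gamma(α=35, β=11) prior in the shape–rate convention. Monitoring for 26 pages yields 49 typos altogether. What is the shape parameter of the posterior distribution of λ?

84

Total count 49 over total exposure 26 pages.
The Gamma prior is conjugate for the Poisson rate, so λ | data ~ Gamma(35+49, 11+26) = Gamma(84, 37).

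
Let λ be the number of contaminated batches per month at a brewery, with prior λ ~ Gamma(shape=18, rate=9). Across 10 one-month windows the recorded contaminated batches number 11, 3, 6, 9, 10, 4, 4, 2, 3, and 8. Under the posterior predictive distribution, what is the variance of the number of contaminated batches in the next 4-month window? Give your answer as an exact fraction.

Total count: 11 + 3 + 6 + 9 + 10 + 4 + 4 + 2 + 3 + 8 = 60.
Total exposure: 10 months.
The Gamma prior is conjugate for the Poisson rate, so λ | data ~ Gamma(18+60, 9+10) = Gamma(78, 19).
The posterior predictive for a window of length T is Negative Binomial with variance T·α'·(β'+T)/β'² = 4·78·23/361 = 7176/361.

7176/361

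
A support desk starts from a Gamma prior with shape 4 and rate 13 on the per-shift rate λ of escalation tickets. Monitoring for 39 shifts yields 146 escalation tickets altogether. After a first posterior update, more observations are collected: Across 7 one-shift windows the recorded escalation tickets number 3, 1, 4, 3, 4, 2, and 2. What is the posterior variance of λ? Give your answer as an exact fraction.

Total count 146 over total exposure 39 shifts.
After the first batch: Gamma(4 + 146, 13 + 39) = Gamma(150, 52).
Total count: 3 + 1 + 4 + 3 + 4 + 2 + 2 = 19.
Total exposure: 7 shifts.
After the second batch: Gamma(150 + 19, 52 + 7) = Gamma(169, 59).
Posterior variance = α'/β'² = 169/3481.

169/3481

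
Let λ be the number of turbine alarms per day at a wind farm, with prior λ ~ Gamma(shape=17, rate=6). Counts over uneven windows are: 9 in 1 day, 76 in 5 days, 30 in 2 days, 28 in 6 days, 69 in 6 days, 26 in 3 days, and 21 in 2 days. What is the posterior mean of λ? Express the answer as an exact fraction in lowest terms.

Total count: 9 + 76 + 30 + 28 + 69 + 26 + 21 = 259.
Total exposure: 1 + 5 + 2 + 6 + 6 + 3 + 2 = 25 days.
By Gamma–Poisson conjugacy, the posterior is Gamma(α + Σx, β + Σt) = Gamma(17 + 259, 6 + 25) = Gamma(276, 31).
Posterior mean = α'/β' = 276/31.

276/31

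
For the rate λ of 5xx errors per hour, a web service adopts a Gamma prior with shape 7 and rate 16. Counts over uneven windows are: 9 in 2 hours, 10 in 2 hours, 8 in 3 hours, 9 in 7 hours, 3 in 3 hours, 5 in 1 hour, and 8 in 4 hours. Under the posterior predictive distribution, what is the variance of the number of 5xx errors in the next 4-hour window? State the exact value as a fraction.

2478/361

Total count: 9 + 10 + 8 + 9 + 3 + 5 + 8 = 52.
Total exposure: 2 + 2 + 3 + 7 + 3 + 1 + 4 = 22 hours.
Gamma(α, β) with Poisson data over total exposure Σt gives posterior Gamma(α+Σx, β+Σt) = Gamma(59, 38).
The posterior predictive for a window of length T is Negative Binomial with variance T·α'·(β'+T)/β'² = 4·59·42/1444 = 2478/361.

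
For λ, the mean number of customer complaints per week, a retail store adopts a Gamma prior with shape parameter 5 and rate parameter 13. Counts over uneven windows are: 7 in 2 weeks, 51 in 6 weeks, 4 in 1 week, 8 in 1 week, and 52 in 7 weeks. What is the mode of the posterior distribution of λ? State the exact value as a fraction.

21/5

Total count: 7 + 51 + 4 + 8 + 52 = 122.
Total exposure: 2 + 6 + 1 + 1 + 7 = 17 weeks.
The Gamma prior is conjugate for the Poisson rate, so λ | data ~ Gamma(5+122, 13+17) = Gamma(127, 30).
Posterior mode = (α'−1)/β' = 126/30 = 21/5.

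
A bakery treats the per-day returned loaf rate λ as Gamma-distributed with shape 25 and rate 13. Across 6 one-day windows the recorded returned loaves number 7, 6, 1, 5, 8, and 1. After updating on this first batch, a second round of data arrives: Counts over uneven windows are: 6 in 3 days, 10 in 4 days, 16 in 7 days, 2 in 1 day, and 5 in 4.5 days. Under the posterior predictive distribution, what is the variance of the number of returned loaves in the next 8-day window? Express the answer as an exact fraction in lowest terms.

136896/5929

Total count: 7 + 6 + 1 + 5 + 8 + 1 = 28.
Total exposure: 6 days.
After the first batch: Gamma(25 + 28, 13 + 6) = Gamma(53, 19).
Total count: 6 + 10 + 16 + 2 + 5 = 39.
Total exposure: 3 + 4 + 7 + 1 + 4.5 = 19.5 days.
After the second batch: Gamma(53 + 39, 19 + 19.5) = Gamma(92, 77/2).
The posterior predictive for a window of length T is Negative Binomial with variance T·α'·(β'+T)/β'² = 8·92·(93/2)/(5929/4) = 136896/5929.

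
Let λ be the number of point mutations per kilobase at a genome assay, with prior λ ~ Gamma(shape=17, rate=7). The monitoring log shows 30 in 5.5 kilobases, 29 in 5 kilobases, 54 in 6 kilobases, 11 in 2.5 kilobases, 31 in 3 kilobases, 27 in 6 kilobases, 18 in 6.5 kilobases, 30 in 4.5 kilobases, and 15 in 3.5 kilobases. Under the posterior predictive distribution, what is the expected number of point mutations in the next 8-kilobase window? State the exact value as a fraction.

Total count: 30 + 29 + 54 + 11 + 31 + 27 + 18 + 30 + 15 = 245.
Total exposure: 5.5 + 5 + 6 + 2.5 + 3 + 6 + 6.5 + 4.5 + 3.5 = 42.5 kilobases.
The Gamma prior is conjugate for the Poisson rate, so λ | data ~ Gamma(17+245, 7+42.5) = Gamma(262, 99/2).
Predictive mean over an 8-kilobase window = T·E[λ|data] = 8·262/(99/2) = 4192/99.

4192/99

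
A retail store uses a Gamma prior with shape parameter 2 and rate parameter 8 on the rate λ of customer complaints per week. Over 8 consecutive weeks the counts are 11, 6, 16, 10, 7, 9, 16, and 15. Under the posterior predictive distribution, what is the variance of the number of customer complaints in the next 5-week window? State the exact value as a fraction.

2415/64

Total count: 11 + 6 + 16 + 10 + 7 + 9 + 16 + 15 = 90.
Total exposure: 8 weeks.
Posterior: α' = 2 + 90 = 92, β' = 8 + 8 = 16.
The posterior predictive for a window of length T is Negative Binomial with variance T·α'·(β'+T)/β'² = 5·92·21/256 = 2415/64.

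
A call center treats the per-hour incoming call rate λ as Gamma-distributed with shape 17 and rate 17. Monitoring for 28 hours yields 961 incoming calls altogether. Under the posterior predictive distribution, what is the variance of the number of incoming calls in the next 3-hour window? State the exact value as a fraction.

5216/75

Total count 961 over total exposure 28 hours.
Posterior: α' = 17 + 961 = 978, β' = 17 + 28 = 45.
The posterior predictive for a window of length T is Negative Binomial with variance T·α'·(β'+T)/β'² = 3·978·48/2025 = 5216/75.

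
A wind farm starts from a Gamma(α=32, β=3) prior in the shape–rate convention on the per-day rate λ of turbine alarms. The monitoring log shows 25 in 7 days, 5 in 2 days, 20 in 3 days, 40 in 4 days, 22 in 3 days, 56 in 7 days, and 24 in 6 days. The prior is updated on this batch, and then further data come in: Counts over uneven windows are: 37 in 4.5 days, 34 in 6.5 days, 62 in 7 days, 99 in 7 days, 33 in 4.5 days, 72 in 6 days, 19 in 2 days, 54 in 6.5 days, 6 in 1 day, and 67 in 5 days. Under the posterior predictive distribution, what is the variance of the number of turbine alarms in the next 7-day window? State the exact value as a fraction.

455308/7225

Total count: 25 + 5 + 20 + 40 + 22 + 56 + 24 = 192.
Total exposure: 7 + 2 + 3 + 4 + 3 + 7 + 6 = 32 days.
After the first batch: Gamma(32 + 192, 3 + 32) = Gamma(224, 35).
Total count: 37 + 34 + 62 + 99 + 33 + 72 + 19 + 54 + 6 + 67 = 483.
Total exposure: 4.5 + 6.5 + 7 + 7 + 4.5 + 6 + 2 + 6.5 + 1 + 5 = 50 days.
After the second batch: Gamma(224 + 483, 35 + 50) = Gamma(707, 85).
The posterior predictive for a window of length T is Negative Binomial with variance T·α'·(β'+T)/β'² = 7·707·92/7225 = 455308/7225.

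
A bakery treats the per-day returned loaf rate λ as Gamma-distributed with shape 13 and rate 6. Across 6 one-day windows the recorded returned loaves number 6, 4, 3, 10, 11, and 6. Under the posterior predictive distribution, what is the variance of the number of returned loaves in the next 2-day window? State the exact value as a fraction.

Total count: 6 + 4 + 3 + 10 + 11 + 6 = 40.
Total exposure: 6 days.
Posterior: α' = 13 + 40 = 53, β' = 6 + 6 = 12.
The posterior predictive for a window of length T is Negative Binomial with variance T·α'·(β'+T)/β'² = 2·53·14/144 = 371/36.

371/36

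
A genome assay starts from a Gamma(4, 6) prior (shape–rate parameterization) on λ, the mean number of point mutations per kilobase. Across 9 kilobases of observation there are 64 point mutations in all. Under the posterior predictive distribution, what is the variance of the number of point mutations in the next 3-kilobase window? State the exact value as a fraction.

408/25

Total count 64 over total exposure 9 kilobases.
The Gamma prior is conjugate for the Poisson rate, so λ | data ~ Gamma(4+64, 6+9) = Gamma(68, 15).
The posterior predictive for a window of length T is Negative Binomial with variance T·α'·(β'+T)/β'² = 3·68·18/225 = 408/25.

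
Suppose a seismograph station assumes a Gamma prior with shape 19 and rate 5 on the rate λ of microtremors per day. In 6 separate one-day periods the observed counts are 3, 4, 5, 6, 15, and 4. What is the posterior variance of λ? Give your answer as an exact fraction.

56/121

Total count: 3 + 4 + 5 + 6 + 15 + 4 = 37.
Total exposure: 6 days.
The Gamma prior is conjugate for the Poisson rate, so λ | data ~ Gamma(19+37, 5+6) = Gamma(56, 11).
Posterior variance = α'/β'² = 56/121.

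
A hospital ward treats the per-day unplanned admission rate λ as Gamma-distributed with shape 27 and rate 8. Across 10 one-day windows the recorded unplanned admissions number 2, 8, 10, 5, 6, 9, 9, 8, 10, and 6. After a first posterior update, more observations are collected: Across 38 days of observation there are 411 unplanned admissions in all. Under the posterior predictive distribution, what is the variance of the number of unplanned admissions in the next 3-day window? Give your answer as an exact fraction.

Total count: 2 + 8 + 10 + 5 + 6 + 9 + 9 + 8 + 10 + 6 = 73.
Total exposure: 10 days.
After the first batch: Gamma(27 + 73, 8 + 10) = Gamma(100, 18).
Total count 411 over total exposure 38 days.
After the second batch: Gamma(100 + 411, 18 + 38) = Gamma(511, 56).
The posterior predictive for a window of length T is Negative Binomial with variance T·α'·(β'+T)/β'² = 3·511·59/3136 = 12921/448.

12921/448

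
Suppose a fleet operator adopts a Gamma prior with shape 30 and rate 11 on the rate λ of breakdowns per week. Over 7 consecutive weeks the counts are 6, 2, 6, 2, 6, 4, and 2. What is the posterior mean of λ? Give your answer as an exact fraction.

29/9

Total count: 6 + 2 + 6 + 2 + 6 + 4 + 2 = 28.
Total exposure: 7 weeks.
The Gamma prior is conjugate for the Poisson rate, so λ | data ~ Gamma(30+28, 11+7) = Gamma(58, 18).
Posterior mean = α'/β' = 58/18 = 29/9.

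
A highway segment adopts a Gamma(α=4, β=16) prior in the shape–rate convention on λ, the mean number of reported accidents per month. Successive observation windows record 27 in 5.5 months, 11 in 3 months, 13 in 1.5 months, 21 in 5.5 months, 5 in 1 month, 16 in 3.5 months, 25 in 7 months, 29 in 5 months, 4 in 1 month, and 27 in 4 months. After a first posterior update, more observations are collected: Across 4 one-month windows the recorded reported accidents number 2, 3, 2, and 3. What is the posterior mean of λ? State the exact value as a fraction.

64/19

Total count: 27 + 11 + 13 + 21 + 5 + 16 + 25 + 29 + 4 + 27 = 178.
Total exposure: 5.5 + 3 + 1.5 + 5.5 + 1 + 3.5 + 7 + 5 + 1 + 4 = 37 months.
After the first batch: Gamma(4 + 178, 16 + 37) = Gamma(182, 53).
Total count: 2 + 3 + 2 + 3 = 10.
Total exposure: 4 months.
After the second batch: Gamma(182 + 10, 53 + 4) = Gamma(192, 57).
Posterior mean = α'/β' = 192/57 = 64/19.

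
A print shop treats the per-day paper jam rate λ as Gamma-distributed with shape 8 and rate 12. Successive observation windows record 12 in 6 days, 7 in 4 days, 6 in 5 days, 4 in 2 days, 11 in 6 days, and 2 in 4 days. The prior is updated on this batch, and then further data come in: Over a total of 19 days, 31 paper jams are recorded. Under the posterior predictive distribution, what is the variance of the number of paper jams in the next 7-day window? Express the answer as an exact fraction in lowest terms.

Total count: 12 + 7 + 6 + 4 + 11 + 2 = 42.
Total exposure: 6 + 4 + 5 + 2 + 6 + 4 = 27 days.
After the first batch: Gamma(8 + 42, 12 + 27) = Gamma(50, 39).
Total count 31 over total exposure 19 days.
After the second batch: Gamma(50 + 31, 39 + 19) = Gamma(81, 58).
The posterior predictive for a window of length T is Negative Binomial with variance T·α'·(β'+T)/β'² = 7·81·65/3364 = 36855/3364.

36855/3364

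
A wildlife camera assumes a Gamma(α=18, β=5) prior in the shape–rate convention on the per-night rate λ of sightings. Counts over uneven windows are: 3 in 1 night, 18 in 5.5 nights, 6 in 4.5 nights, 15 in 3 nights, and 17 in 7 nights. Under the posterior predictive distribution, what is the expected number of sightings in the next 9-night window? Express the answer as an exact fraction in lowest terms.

693/26

Total count: 3 + 18 + 6 + 15 + 17 = 59.
Total exposure: 1 + 5.5 + 4.5 + 3 + 7 = 21 nights.
By Gamma–Poisson conjugacy, the posterior is Gamma(α + Σx, β + Σt) = Gamma(18 + 59, 5 + 21) = Gamma(77, 26).
Predictive mean over a 9-night window = T·E[λ|data] = 9·77/26 = 693/26.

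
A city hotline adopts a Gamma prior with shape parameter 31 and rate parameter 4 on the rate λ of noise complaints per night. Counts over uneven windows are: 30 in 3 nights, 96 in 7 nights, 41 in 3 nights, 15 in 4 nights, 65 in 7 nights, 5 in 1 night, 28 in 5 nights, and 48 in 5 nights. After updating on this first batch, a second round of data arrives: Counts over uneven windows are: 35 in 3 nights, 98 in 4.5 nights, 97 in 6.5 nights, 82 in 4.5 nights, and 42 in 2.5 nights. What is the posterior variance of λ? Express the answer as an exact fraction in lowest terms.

Total count: 30 + 96 + 41 + 15 + 65 + 5 + 28 + 48 = 328.
Total exposure: 3 + 7 + 3 + 4 + 7 + 1 + 5 + 5 = 35 nights.
After the first batch: Gamma(31 + 328, 4 + 35) = Gamma(359, 39).
Total count: 35 + 98 + 97 + 82 + 42 = 354.
Total exposure: 3 + 4.5 + 6.5 + 4.5 + 2.5 = 21 nights.
After the second batch: Gamma(359 + 354, 39 + 21) = Gamma(713, 60).
Posterior variance = α'/β'² = 713/3600.

713/3600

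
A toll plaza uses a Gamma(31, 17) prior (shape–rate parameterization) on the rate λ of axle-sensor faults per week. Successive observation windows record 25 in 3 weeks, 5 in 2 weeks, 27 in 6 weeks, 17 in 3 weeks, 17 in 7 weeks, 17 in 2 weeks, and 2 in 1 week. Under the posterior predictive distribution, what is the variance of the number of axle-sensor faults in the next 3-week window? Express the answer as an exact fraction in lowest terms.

Total count: 25 + 5 + 27 + 17 + 17 + 17 + 2 = 110.
Total exposure: 3 + 2 + 6 + 3 + 7 + 2 + 1 = 24 weeks.
By Gamma–Poisson conjugacy, the posterior is Gamma(α + Σx, β + Σt) = Gamma(31 + 110, 17 + 24) = Gamma(141, 41).
The posterior predictive for a window of length T is Negative Binomial with variance T·α'·(β'+T)/β'² = 3·141·44/1681 = 18612/1681.

18612/1681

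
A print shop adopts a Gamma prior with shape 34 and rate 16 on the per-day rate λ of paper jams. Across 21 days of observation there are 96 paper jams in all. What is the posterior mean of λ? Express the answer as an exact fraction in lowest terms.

Total count 96 over total exposure 21 days.
By Gamma–Poisson conjugacy, the posterior is Gamma(α + Σx, β + Σt) = Gamma(34 + 96, 16 + 21) = Gamma(130, 37).
Posterior mean = α'/β' = 130/37.

130/37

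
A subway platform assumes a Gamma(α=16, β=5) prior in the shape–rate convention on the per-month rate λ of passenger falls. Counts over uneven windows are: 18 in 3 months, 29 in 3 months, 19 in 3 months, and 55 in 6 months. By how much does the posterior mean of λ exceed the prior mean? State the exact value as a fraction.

73/20

Total count: 18 + 29 + 19 + 55 = 121.
Total exposure: 3 + 3 + 3 + 6 = 15 months.
By Gamma–Poisson conjugacy, the posterior is Gamma(α + Σx, β + Σt) = Gamma(16 + 121, 5 + 15) = Gamma(137, 20).
Posterior mean = 137/20 = 137/20; prior mean = 16/5 = 16/5. Difference = 137/20 − 16/5 = 73/20.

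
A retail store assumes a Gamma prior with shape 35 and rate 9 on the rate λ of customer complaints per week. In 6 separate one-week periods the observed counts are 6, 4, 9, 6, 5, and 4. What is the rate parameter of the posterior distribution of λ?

Total count: 6 + 4 + 9 + 6 + 5 + 4 = 34.
Total exposure: 6 weeks.
Posterior: α' = 35 + 34 = 69, β' = 9 + 6 = 15.

15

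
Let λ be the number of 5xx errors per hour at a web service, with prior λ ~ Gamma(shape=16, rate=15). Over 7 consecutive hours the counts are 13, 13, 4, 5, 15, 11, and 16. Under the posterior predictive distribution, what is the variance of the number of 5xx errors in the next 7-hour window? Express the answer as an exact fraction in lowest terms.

Total count: 13 + 13 + 4 + 5 + 15 + 11 + 16 = 77.
Total exposure: 7 hours.
The Gamma prior is conjugate for the Poisson rate, so λ | data ~ Gamma(16+77, 15+7) = Gamma(93, 22).
The posterior predictive for a window of length T is Negative Binomial with variance T·α'·(β'+T)/β'² = 7·93·29/484 = 18879/484.

18879/484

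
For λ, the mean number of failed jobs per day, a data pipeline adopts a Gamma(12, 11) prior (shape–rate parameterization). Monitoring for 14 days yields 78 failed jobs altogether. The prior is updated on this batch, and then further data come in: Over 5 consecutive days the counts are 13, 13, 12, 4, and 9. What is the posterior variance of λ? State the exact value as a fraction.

Total count 78 over total exposure 14 days.
After the first batch: Gamma(12 + 78, 11 + 14) = Gamma(90, 25).
Total count: 13 + 13 + 12 + 4 + 9 = 51.
Total exposure: 5 days.
After the second batch: Gamma(90 + 51, 25 + 5) = Gamma(141, 30).
Posterior variance = α'/β'² = 141/900 = 47/300.

47/300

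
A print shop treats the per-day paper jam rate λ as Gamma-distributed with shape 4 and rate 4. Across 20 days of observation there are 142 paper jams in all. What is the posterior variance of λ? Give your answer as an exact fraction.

73/288

Total count 142 over total exposure 20 days.
Gamma(α, β) with Poisson data over total exposure Σt gives posterior Gamma(α+Σx, β+Σt) = Gamma(146, 24).
Posterior variance = α'/β'² = 146/576 = 73/288.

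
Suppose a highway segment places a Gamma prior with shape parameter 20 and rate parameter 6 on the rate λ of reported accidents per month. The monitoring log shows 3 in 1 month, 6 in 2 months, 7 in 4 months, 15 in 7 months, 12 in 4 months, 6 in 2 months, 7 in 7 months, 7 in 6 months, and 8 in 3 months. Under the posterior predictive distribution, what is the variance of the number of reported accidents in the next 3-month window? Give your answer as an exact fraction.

195/28

Total count: 3 + 6 + 7 + 15 + 12 + 6 + 7 + 7 + 8 = 71.
Total exposure: 1 + 2 + 4 + 7 + 4 + 2 + 7 + 6 + 3 = 36 months.
Conjugate update: add total count to the shape and total exposure to the rate, giving Gamma(91, 42).
The posterior predictive for a window of length T is Negative Binomial with variance T·α'·(β'+T)/β'² = 3·91·45/1764 = 195/28.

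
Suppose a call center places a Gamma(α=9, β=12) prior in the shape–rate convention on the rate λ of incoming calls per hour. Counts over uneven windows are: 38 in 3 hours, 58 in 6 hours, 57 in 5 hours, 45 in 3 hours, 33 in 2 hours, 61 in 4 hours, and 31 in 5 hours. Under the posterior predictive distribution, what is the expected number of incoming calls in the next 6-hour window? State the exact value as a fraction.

249/5

Total count: 38 + 58 + 57 + 45 + 33 + 61 + 31 = 323.
Total exposure: 3 + 6 + 5 + 3 + 2 + 4 + 5 = 28 hours.
Conjugate update: add total count to the shape and total exposure to the rate, giving Gamma(332, 40).
Predictive mean over a 6-hour window = T·E[λ|data] = 6·332/40 = 249/5.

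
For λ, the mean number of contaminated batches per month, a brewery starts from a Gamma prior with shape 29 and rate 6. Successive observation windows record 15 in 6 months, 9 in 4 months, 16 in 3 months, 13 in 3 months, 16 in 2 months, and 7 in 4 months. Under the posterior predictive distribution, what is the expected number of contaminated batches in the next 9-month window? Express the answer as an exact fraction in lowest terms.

135/4

Total count: 15 + 9 + 16 + 13 + 16 + 7 = 76.
Total exposure: 6 + 4 + 3 + 3 + 2 + 4 = 22 months.
Posterior: α' = 29 + 76 = 105, β' = 6 + 22 = 28.
Predictive mean over a 9-month window = T·E[λ|data] = 9·105/28 = 135/4.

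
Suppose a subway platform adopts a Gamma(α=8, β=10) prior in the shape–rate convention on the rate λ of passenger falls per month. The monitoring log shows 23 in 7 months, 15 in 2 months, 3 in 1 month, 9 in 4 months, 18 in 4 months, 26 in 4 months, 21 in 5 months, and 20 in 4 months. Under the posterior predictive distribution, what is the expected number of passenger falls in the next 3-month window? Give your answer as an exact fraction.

Total count: 23 + 15 + 3 + 9 + 18 + 26 + 21 + 20 = 135.
Total exposure: 7 + 2 + 1 + 4 + 4 + 4 + 5 + 4 = 31 months.
By Gamma–Poisson conjugacy, the posterior is Gamma(α + Σx, β + Σt) = Gamma(8 + 135, 10 + 31) = Gamma(143, 41).
Predictive mean over a 3-month window = T·E[λ|data] = 3·143/41 = 429/41.

429/41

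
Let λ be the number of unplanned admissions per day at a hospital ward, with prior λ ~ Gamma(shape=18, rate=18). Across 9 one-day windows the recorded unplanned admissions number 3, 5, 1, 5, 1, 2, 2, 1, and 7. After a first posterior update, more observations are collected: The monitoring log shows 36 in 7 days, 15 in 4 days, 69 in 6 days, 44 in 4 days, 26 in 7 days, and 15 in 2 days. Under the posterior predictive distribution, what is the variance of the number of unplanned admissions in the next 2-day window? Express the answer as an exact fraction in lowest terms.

Total count: 3 + 5 + 1 + 5 + 1 + 2 + 2 + 1 + 7 = 27.
Total exposure: 9 days.
After the first batch: Gamma(18 + 27, 18 + 9) = Gamma(45, 27).
Total count: 36 + 15 + 69 + 44 + 26 + 15 = 205.
Total exposure: 7 + 4 + 6 + 4 + 7 + 2 = 30 days.
After the second batch: Gamma(45 + 205, 27 + 30) = Gamma(250, 57).
The posterior predictive for a window of length T is Negative Binomial with variance T·α'·(β'+T)/β'² = 2·250·59/3249 = 29500/3249.

29500/3249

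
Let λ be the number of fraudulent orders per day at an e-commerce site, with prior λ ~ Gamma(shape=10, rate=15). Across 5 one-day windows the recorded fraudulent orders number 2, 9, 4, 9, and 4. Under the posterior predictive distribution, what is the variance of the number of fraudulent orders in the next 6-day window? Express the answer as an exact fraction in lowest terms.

Total count: 2 + 9 + 4 + 9 + 4 = 28.
Total exposure: 5 days.
By Gamma–Poisson conjugacy, the posterior is Gamma(α + Σx, β + Σt) = Gamma(10 + 28, 15 + 5) = Gamma(38, 20).
The posterior predictive for a window of length T is Negative Binomial with variance T·α'·(β'+T)/β'² = 6·38·26/400 = 741/50.

741/50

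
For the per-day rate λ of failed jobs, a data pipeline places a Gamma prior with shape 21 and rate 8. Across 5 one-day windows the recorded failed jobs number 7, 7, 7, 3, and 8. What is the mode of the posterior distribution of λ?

Total count: 7 + 7 + 7 + 3 + 8 = 32.
Total exposure: 5 days.
By Gamma–Poisson conjugacy, the posterior is Gamma(α + Σx, β + Σt) = Gamma(21 + 32, 8 + 5) = Gamma(53, 13).
Posterior mode = (α'−1)/β' = 52/13 = 4.

4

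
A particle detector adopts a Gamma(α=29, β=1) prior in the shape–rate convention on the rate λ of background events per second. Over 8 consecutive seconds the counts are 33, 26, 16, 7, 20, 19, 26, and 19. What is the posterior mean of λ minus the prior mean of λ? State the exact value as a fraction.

Total count: 33 + 26 + 16 + 7 + 20 + 19 + 26 + 19 = 166.
Total exposure: 8 seconds.
By Gamma–Poisson conjugacy, the posterior is Gamma(α + Σx, β + Σt) = Gamma(29 + 166, 1 + 8) = Gamma(195, 9).
Posterior mean = 195/9 = 65/3; prior mean = 29/1 = 29. Difference = 65/3 − 29 = -22/3.

-22/3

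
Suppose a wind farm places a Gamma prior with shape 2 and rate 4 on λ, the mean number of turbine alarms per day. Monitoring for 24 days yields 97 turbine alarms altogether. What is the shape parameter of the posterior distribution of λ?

Total count 97 over total exposure 24 days.
The Gamma prior is conjugate for the Poisson rate, so λ | data ~ Gamma(2+97, 4+24) = Gamma(99, 28).

99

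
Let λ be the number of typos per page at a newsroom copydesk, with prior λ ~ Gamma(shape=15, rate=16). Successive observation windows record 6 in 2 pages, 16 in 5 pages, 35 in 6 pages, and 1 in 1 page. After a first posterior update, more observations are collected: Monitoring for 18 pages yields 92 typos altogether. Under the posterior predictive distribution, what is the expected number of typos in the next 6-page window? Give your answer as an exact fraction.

165/8

Total count: 6 + 16 + 35 + 1 = 58.
Total exposure: 2 + 5 + 6 + 1 = 14 pages.
After the first batch: Gamma(15 + 58, 16 + 14) = Gamma(73, 30).
Total count 92 over total exposure 18 pages.
After the second batch: Gamma(73 + 92, 30 + 18) = Gamma(165, 48).
Predictive mean over a 6-page window = T·E[λ|data] = 6·165/48 = 165/8.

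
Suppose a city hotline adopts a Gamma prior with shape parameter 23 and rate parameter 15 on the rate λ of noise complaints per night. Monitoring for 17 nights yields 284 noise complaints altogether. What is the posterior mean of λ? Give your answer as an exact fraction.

307/32

Total count 284 over total exposure 17 nights.
Conjugate update: add total count to the shape and total exposure to the rate, giving Gamma(307, 32).
Posterior mean = α'/β' = 307/32.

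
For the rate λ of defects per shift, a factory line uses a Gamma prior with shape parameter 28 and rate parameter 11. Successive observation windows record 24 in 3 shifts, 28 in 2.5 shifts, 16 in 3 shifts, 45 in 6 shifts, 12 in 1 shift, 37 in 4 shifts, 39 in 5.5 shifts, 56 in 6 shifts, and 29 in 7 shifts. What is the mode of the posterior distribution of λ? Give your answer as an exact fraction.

Total count: 24 + 28 + 16 + 45 + 12 + 37 + 39 + 56 + 29 = 286.
Total exposure: 3 + 2.5 + 3 + 6 + 1 + 4 + 5.5 + 6 + 7 = 38 shifts.
The Gamma prior is conjugate for the Poisson rate, so λ | data ~ Gamma(28+286, 11+38) = Gamma(314, 49).
Posterior mode = (α'−1)/β' = 313/49.

313/49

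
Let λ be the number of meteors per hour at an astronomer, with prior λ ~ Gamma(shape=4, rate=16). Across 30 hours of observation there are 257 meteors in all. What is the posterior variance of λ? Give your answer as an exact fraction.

Total count 257 over total exposure 30 hours.
Posterior: α' = 4 + 257 = 261, β' = 16 + 30 = 46.
Posterior variance = α'/β'² = 261/2116.

261/2116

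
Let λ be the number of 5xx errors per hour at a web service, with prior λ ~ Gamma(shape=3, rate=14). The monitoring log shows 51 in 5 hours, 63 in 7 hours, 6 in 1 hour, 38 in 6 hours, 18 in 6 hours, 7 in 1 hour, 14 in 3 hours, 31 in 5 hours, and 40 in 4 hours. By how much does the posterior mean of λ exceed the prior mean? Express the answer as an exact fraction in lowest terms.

Total count: 51 + 63 + 6 + 38 + 18 + 7 + 14 + 31 + 40 = 268.
Total exposure: 5 + 7 + 1 + 6 + 6 + 1 + 3 + 5 + 4 = 38 hours.
By Gamma–Poisson conjugacy, the posterior is Gamma(α + Σx, β + Σt) = Gamma(3 + 268, 14 + 38) = Gamma(271, 52).
Posterior mean = 271/52 = 271/52; prior mean = 3/14 = 3/14. Difference = 271/52 − 3/14 = 1819/364.

1819/364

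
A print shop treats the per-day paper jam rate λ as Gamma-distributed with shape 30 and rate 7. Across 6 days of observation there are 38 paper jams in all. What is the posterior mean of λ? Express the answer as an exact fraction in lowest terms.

Total count 38 over total exposure 6 days.
Posterior: α' = 30 + 38 = 68, β' = 7 + 6 = 13.
Posterior mean = α'/β' = 68/13.

68/13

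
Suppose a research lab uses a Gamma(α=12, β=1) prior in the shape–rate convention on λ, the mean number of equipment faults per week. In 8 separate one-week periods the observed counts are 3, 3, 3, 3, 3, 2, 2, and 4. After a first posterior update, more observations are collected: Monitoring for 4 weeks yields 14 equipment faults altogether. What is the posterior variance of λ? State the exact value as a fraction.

Total count: 3 + 3 + 3 + 3 + 3 + 2 + 2 + 4 = 23.
Total exposure: 8 weeks.
After the first batch: Gamma(12 + 23, 1 + 8) = Gamma(35, 9).
Total count 14 over total exposure 4 weeks.
After the second batch: Gamma(35 + 14, 9 + 4) = Gamma(49, 13).
Posterior variance = α'/β'² = 49/169.

49/169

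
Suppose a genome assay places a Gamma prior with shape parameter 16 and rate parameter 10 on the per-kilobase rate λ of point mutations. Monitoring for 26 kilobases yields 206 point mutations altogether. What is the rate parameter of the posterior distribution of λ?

36

Total count 206 over total exposure 26 kilobases.
Posterior: α' = 16 + 206 = 222, β' = 10 + 26 = 36.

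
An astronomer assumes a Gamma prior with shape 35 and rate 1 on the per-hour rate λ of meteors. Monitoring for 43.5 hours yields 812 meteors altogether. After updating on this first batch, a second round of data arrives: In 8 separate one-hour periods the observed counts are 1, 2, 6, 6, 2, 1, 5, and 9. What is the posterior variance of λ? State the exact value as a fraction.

Total count 812 over total exposure 43.5 hours.
After the first batch: Gamma(35 + 812, 1 + 43.5) = Gamma(847, 89/2).
Total count: 1 + 2 + 6 + 6 + 2 + 1 + 5 + 9 = 32.
Total exposure: 8 hours.
After the second batch: Gamma(847 + 32, 89/2 + 8) = Gamma(879, 105/2).
Posterior variance = α'/β'² = 879/(11025/4) = 1172/3675.

1172/3675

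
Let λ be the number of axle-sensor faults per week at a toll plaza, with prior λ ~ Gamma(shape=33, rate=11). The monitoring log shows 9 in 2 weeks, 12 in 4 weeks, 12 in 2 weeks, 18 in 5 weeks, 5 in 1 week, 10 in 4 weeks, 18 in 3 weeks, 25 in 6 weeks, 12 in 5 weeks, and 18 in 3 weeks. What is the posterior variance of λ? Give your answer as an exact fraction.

43/529

Total count: 9 + 12 + 12 + 18 + 5 + 10 + 18 + 25 + 12 + 18 = 139.
Total exposure: 2 + 4 + 2 + 5 + 1 + 4 + 3 + 6 + 5 + 3 = 35 weeks.
Gamma(α, β) with Poisson data over total exposure Σt gives posterior Gamma(α+Σx, β+Σt) = Gamma(172, 46).
Posterior variance = α'/β'² = 172/2116 = 43/529.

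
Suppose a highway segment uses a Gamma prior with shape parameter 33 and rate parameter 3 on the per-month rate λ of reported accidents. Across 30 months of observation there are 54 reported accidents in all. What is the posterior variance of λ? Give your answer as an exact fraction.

Total count 54 over total exposure 30 months.
The Gamma prior is conjugate for the Poisson rate, so λ | data ~ Gamma(33+54, 3+30) = Gamma(87, 33).
Posterior variance = α'/β'² = 87/1089 = 29/363.

29/363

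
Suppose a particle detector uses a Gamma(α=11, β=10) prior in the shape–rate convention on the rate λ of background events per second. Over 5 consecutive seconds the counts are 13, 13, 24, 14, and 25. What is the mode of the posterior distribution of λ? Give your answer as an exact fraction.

Total count: 13 + 13 + 24 + 14 + 25 = 89.
Total exposure: 5 seconds.
The Gamma prior is conjugate for the Poisson rate, so λ | data ~ Gamma(11+89, 10+5) = Gamma(100, 15).
Posterior mode = (α'−1)/β' = 99/15 = 33/5.

33/5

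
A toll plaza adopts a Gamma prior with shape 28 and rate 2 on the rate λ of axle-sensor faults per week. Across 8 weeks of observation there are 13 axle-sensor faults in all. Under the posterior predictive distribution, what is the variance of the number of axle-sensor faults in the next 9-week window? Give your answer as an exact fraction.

Total count 13 over total exposure 8 weeks.
The Gamma prior is conjugate for the Poisson rate, so λ | data ~ Gamma(28+13, 2+8) = Gamma(41, 10).
The posterior predictive for a window of length T is Negative Binomial with variance T·α'·(β'+T)/β'² = 9·41·19/100 = 7011/100.

7011/100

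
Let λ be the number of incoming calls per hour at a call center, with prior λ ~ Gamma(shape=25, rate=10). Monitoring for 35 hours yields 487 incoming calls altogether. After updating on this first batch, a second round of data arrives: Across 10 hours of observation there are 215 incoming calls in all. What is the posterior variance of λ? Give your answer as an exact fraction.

Total count 487 over total exposure 35 hours.
After the first batch: Gamma(25 + 487, 10 + 35) = Gamma(512, 45).
Total count 215 over total exposure 10 hours.
After the second batch: Gamma(512 + 215, 45 + 10) = Gamma(727, 55).
Posterior variance = α'/β'² = 727/3025.

727/3025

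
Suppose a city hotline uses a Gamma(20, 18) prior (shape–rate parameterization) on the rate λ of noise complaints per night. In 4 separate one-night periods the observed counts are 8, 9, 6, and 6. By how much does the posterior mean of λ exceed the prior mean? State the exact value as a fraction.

Total count: 8 + 9 + 6 + 6 = 29.
Total exposure: 4 nights.
Conjugate update: add total count to the shape and total exposure to the rate, giving Gamma(49, 22).
Posterior mean = 49/22 = 49/22; prior mean = 20/18 = 10/9. Difference = 49/22 − 10/9 = 221/198.

221/198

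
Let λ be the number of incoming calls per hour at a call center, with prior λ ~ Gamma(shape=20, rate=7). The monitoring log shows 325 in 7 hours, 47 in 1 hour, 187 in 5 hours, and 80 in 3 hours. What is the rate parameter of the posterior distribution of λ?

Total count: 325 + 47 + 187 + 80 = 639.
Total exposure: 7 + 1 + 5 + 3 = 16 hours.
The Gamma prior is conjugate for the Poisson rate, so λ | data ~ Gamma(20+639, 7+16) = Gamma(659, 23).

23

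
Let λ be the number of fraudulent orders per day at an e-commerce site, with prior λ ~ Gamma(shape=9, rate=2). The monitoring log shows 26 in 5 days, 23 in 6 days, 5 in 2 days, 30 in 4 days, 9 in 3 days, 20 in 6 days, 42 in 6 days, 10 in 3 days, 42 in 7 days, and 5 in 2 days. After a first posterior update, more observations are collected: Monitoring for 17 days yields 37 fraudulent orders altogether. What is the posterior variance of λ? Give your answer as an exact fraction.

86/1323

Total count: 26 + 23 + 5 + 30 + 9 + 20 + 42 + 10 + 42 + 5 = 212.
Total exposure: 5 + 6 + 2 + 4 + 3 + 6 + 6 + 3 + 7 + 2 = 44 days.
After the first batch: Gamma(9 + 212, 2 + 44) = Gamma(221, 46).
Total count 37 over total exposure 17 days.
After the second batch: Gamma(221 + 37, 46 + 17) = Gamma(258, 63).
Posterior variance = α'/β'² = 258/3969 = 86/1323.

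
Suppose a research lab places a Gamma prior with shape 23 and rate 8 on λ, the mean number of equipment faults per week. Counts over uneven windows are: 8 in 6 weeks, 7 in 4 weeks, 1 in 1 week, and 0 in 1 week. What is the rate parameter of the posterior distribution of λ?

Total count: 8 + 7 + 1 + 0 = 16.
Total exposure: 6 + 4 + 1 + 1 = 12 weeks.
The Gamma prior is conjugate for the Poisson rate, so λ | data ~ Gamma(23+16, 8+12) = Gamma(39, 20).

20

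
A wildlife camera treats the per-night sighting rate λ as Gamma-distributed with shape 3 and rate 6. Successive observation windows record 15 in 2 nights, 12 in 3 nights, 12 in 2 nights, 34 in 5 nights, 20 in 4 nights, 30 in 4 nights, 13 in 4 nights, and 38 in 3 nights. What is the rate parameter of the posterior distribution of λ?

33

Total count: 15 + 12 + 12 + 34 + 20 + 30 + 13 + 38 = 174.
Total exposure: 2 + 3 + 2 + 5 + 4 + 4 + 4 + 3 = 27 nights.
Conjugate update: add total count to the shape and total exposure to the rate, giving Gamma(177, 33).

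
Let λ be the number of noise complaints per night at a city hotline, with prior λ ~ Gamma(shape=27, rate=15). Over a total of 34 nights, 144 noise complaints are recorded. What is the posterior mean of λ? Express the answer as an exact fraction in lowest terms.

171/49

Total count 144 over total exposure 34 nights.
Posterior: α' = 27 + 144 = 171, β' = 15 + 34 = 49.
Posterior mean = α'/β' = 171/49.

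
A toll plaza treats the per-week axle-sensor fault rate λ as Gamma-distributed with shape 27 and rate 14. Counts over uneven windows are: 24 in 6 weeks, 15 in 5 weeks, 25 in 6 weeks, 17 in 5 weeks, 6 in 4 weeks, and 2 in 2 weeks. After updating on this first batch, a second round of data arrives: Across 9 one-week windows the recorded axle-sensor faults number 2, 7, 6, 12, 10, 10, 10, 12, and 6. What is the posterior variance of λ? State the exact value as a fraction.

Total count: 24 + 15 + 25 + 17 + 6 + 2 = 89.
Total exposure: 6 + 5 + 6 + 5 + 4 + 2 = 28 weeks.
After the first batch: Gamma(27 + 89, 14 + 28) = Gamma(116, 42).
Total count: 2 + 7 + 6 + 12 + 10 + 10 + 10 + 12 + 6 = 75.
Total exposure: 9 weeks.
After the second batch: Gamma(116 + 75, 42 + 9) = Gamma(191, 51).
Posterior variance = α'/β'² = 191/2601.

191/2601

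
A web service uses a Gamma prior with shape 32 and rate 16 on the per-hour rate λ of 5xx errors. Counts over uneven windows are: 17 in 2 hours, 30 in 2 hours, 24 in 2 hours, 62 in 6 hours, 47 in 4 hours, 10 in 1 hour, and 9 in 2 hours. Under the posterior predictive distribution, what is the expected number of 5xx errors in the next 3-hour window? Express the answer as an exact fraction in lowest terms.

Total count: 17 + 30 + 24 + 62 + 47 + 10 + 9 = 199.
Total exposure: 2 + 2 + 2 + 6 + 4 + 1 + 2 = 19 hours.
Conjugate update: add total count to the shape and total exposure to the rate, giving Gamma(231, 35).
Predictive mean over a 3-hour window = T·E[λ|data] = 3·231/35 = 99/5.

99/5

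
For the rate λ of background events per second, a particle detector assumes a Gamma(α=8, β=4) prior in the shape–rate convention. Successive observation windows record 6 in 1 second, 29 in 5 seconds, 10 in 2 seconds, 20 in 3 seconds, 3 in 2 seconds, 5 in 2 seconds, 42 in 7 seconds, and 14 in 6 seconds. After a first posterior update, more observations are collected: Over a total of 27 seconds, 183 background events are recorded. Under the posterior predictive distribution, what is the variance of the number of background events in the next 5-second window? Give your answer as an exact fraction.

102400/3481

Total count: 6 + 29 + 10 + 20 + 3 + 5 + 42 + 14 = 129.
Total exposure: 1 + 5 + 2 + 3 + 2 + 2 + 7 + 6 = 28 seconds.
After the first batch: Gamma(8 + 129, 4 + 28) = Gamma(137, 32).
Total count 183 over total exposure 27 seconds.
After the second batch: Gamma(137 + 183, 32 + 27) = Gamma(320, 59).
The posterior predictive for a window of length T is Negative Binomial with variance T·α'·(β'+T)/β'² = 5·320·64/3481 = 102400/3481.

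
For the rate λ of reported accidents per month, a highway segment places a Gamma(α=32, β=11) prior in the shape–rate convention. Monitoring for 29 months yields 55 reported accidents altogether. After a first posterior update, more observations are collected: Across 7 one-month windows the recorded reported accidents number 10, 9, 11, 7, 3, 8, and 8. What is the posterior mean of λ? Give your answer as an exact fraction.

Total count 55 over total exposure 29 months.
After the first batch: Gamma(32 + 55, 11 + 29) = Gamma(87, 40).
Total count: 10 + 9 + 11 + 7 + 3 + 8 + 8 = 56.
Total exposure: 7 months.
After the second batch: Gamma(87 + 56, 40 + 7) = Gamma(143, 47).
Posterior mean = α'/β' = 143/47.

143/47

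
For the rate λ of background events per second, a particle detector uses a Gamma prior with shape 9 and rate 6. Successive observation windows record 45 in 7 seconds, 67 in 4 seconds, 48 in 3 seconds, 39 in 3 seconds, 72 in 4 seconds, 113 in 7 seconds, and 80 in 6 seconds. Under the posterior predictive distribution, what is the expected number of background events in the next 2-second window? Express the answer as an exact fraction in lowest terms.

473/20

Total count: 45 + 67 + 48 + 39 + 72 + 113 + 80 = 464.
Total exposure: 7 + 4 + 3 + 3 + 4 + 7 + 6 = 34 seconds.
By Gamma–Poisson conjugacy, the posterior is Gamma(α + Σx, β + Σt) = Gamma(9 + 464, 6 + 34) = Gamma(473, 40).
Predictive mean over a 2-second window = T·E[λ|data] = 2·473/40 = 473/20.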